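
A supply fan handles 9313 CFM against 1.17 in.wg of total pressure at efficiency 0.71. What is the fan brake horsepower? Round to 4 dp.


BHP = 9313 * 1.17 / (6356 * 0.71) = 2.4145 hp

2.4145 hp


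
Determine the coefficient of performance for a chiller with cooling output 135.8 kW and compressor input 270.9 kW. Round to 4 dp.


COP = 135.8 / 270.9 = 0.5013

0.5013


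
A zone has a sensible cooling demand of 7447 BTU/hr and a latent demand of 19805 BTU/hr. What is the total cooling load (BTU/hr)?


Qt = 7447 + 19805 = 27252 BTU/hr

27252 BTU/hr


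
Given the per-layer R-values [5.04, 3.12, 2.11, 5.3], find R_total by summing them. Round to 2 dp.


R_total = 5.04 + 3.12 + 2.11 + 5.3 = 15.57

15.57


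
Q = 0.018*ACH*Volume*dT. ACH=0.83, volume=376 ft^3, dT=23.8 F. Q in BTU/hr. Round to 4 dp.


Q = 0.018 * 0.83 * 376 * 23.8 = 133.6951 BTU/hr

133.6951 BTU/hr


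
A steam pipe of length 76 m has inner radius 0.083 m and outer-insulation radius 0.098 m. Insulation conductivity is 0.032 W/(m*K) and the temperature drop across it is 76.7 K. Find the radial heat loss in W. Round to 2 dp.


Q = 2*pi*0.032*76*76.7/ln(0.098/0.083) = 7055.03 W

7055.03 W


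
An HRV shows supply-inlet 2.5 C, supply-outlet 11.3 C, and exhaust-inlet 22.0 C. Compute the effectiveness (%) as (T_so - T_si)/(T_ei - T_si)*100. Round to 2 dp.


eff = (11.3-2.5)/(22.0-2.5)*100 = 45.13 %

45.13 %


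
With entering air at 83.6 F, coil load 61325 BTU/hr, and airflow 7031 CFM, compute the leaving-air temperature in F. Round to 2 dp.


dT = 61325/(1.08*7031) = 8.0760
T_leave = 83.6 - 8.0760 = 75.52 F

75.52 F


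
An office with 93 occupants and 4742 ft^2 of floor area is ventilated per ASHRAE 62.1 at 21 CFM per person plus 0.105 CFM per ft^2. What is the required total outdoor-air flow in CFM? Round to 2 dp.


Total = 93*21 + 4742*0.105 = 2450.91 CFM

2450.91 CFM


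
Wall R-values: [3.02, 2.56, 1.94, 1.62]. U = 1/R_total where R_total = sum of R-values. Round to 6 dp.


R_total = 3.02 + 2.56 + 1.94 + 1.62 = 9.14
U = 1/9.14 = 0.109409

0.109409


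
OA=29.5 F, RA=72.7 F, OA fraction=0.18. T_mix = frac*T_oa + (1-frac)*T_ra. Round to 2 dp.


T_mix = 0.18*29.5 + 0.82*72.7 = 64.92 F

64.92 F


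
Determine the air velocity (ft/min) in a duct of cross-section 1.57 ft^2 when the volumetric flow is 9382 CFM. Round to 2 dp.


V = 9382 / 1.57 = 5975.80 ft/min

5975.80 ft/min


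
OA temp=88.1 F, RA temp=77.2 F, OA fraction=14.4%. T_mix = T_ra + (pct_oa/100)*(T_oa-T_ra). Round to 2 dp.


T_mix = 77.2 + (14.4/100)*(88.1-77.2) = 78.77 F

78.77 F


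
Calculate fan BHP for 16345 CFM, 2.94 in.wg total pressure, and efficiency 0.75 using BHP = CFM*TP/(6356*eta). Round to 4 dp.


BHP = 16345 * 2.94 / (6356 * 0.75) = 10.0806 hp

10.0806 hp


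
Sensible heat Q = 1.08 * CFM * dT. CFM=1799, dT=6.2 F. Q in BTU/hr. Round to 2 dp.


Q = 1.08 * 1799 * 6.2 = 12046.10 BTU/hr

12046.10 BTU/hr


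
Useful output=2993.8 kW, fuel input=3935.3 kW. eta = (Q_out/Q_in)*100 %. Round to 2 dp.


eta = (2993.8/3935.3)*100 = 76.08 %

76.08 %


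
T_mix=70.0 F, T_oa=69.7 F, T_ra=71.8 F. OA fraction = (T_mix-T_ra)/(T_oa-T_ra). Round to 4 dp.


frac = (70.0 - 71.8) / (69.7 - 71.8) = 0.8571

0.8571


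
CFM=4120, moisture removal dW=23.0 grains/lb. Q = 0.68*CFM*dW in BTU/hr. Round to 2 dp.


Q = 0.68 * 4120 * 23.0 = 64436.80 BTU/hr

64436.80 BTU/hr


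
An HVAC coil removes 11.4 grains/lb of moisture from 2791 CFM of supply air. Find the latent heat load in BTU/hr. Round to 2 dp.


Q = 0.68 * 2791 * 11.4 = 21635.83 BTU/hr

21635.83 BTU/hr


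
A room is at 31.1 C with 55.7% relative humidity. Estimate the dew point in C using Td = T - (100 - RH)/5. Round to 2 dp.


Td = 31.1 - (100-55.7)/5 = 22.24 C

22.24 C


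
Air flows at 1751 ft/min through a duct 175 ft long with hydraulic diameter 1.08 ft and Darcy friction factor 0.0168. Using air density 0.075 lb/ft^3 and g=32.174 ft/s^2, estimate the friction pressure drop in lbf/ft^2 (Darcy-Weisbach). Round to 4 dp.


v_fps = 1751/60 = 29.1833 ft/s
dp = 0.0168*(175/1.08)*0.075*29.1833^2/(2*32.174) = 2.7022 lbf/ft^2

2.7022 lbf/ft^2


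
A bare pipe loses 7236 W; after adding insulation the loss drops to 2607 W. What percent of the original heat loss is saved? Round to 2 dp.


Savings = ((7236-2607)/7236)*100 = 63.97 %

63.97 %


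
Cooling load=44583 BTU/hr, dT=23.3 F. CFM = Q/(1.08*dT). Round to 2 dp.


CFM = 44583 / (1.08 * 23.3) = 1771.70

1771.70 CFM


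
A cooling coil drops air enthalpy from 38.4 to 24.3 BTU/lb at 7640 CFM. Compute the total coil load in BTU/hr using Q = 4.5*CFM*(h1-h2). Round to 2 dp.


Q = 4.5 * 7640 * (38.4 - 24.3) = 484758.00 BTU/hr

484758.00 BTU/hr


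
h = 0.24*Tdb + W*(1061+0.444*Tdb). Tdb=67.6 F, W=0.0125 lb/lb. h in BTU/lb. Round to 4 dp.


h = 0.24*67.6 + 0.0125*(1061+0.444*67.6) = 29.8617 BTU/lb

29.8617 BTU/lb


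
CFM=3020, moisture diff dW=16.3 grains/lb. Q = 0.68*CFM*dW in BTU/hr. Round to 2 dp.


Q = 0.68 * 3020 * 16.3 = 33473.68 BTU/hr

33473.68 BTU/hr


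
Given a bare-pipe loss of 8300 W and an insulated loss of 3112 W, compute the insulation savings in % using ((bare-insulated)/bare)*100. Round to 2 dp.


Savings = ((8300-3112)/8300)*100 = 62.51 %

62.51 %


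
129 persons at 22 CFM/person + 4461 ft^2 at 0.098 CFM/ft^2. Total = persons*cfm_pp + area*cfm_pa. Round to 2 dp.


Total = 129*22 + 4461*0.098 = 3275.18 CFM

3275.18 CFM


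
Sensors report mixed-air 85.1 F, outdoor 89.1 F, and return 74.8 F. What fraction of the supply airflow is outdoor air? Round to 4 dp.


frac = (85.1 - 74.8) / (89.1 - 74.8) = 0.7203

0.7203


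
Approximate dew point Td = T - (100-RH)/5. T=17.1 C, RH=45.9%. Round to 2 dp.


Td = 17.1 - (100-45.9)/5 = 6.28 C

6.28 C


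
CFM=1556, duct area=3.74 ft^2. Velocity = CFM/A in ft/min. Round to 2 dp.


V = 1556 / 3.74 = 416.04 ft/min

416.04 ft/min


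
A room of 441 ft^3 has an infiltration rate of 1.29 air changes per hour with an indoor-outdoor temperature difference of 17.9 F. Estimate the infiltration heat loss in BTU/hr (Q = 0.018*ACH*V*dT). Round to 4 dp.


Q = 0.018 * 1.29 * 441 * 17.9 = 183.2964 BTU/hr

183.2964 BTU/hr


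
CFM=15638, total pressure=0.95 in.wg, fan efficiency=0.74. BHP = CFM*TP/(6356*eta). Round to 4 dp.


BHP = 15638 * 0.95 / (6356 * 0.74) = 3.1586 hp

3.1586 hp


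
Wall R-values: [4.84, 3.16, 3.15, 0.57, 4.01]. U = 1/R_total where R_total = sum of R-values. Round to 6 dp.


R_total = 4.84 + 3.16 + 3.15 + 0.57 + 4.01 = 15.73
U = 1/15.73 = 0.063573

0.063573


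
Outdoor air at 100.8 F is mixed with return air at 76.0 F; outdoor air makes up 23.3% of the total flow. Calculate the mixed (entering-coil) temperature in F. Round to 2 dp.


T_mix = 76.0 + (23.3/100)*(100.8-76.0) = 81.78 F

81.78 F


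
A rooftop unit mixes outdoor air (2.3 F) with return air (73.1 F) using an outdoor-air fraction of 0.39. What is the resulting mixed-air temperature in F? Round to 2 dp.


T_mix = 0.39*2.3 + 0.61*73.1 = 45.49 F

45.49 F


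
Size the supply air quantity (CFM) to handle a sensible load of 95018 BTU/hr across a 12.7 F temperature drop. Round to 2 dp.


CFM = 95018 / (1.08 * 12.7) = 6927.53

6927.53 CFM


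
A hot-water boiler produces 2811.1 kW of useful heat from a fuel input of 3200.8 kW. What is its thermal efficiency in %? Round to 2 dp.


eta = (2811.1/3200.8)*100 = 87.82 %

87.82 %


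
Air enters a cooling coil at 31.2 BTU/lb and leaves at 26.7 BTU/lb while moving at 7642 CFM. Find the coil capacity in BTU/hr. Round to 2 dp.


Q = 4.5 * 7642 * (31.2 - 26.7) = 154750.50 BTU/hr

154750.50 BTU/hr


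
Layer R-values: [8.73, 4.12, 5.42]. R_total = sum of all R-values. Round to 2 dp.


R_total = 8.73 + 4.12 + 5.42 = 18.27

18.27


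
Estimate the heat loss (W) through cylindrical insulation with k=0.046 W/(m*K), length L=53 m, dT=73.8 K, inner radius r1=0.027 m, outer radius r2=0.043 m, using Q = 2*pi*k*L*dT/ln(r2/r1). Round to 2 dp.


Q = 2*pi*0.046*53*73.8/ln(0.043/0.027) = 2429.28 W

2429.28 W


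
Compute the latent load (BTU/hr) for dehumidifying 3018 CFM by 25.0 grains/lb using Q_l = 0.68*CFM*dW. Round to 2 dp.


Q = 0.68 * 3018 * 25.0 = 51306.00 BTU/hr

51306.00 BTU/hr


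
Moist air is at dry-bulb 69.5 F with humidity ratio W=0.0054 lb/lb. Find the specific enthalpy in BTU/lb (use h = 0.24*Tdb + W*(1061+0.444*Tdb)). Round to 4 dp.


h = 0.24*69.5 + 0.0054*(1061+0.444*69.5) = 22.5760 BTU/lb

22.5760 BTU/lb


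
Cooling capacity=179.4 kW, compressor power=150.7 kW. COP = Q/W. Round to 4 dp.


COP = 179.4 / 150.7 = 1.1904

1.1904


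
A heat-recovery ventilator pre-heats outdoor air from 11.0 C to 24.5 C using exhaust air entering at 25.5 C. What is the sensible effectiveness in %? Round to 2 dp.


eff = (24.5-11.0)/(25.5-11.0)*100 = 93.10 %

93.10 %


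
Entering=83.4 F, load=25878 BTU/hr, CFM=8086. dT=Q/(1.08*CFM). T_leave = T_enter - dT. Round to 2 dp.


dT = 25878/(1.08*8086) = 2.9633
T_leave = 83.4 - 2.9633 = 80.44 F

80.44 F


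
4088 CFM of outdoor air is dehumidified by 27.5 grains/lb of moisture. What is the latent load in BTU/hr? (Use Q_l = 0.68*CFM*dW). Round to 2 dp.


Q = 0.68 * 4088 * 27.5 = 76445.60 BTU/hr

76445.60 BTU/hr


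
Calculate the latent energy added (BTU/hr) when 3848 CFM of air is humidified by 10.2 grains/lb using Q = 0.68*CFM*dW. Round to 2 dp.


Q = 0.68 * 3848 * 10.2 = 26689.73 BTU/hr

26689.73 BTU/hr


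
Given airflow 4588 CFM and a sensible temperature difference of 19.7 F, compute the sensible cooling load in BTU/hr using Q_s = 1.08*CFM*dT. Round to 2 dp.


Q = 1.08 * 4588 * 19.7 = 97614.29 BTU/hr

97614.29 BTU/hr


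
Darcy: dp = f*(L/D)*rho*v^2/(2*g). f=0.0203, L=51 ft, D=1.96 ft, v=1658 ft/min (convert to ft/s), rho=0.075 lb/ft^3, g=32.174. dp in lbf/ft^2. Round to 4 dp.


v_fps = 1658/60 = 27.6333 ft/s
dp = 0.0203*(51/1.96)*0.075*27.6333^2/(2*32.174) = 0.4701 lbf/ft^2

0.4701 lbf/ft^2


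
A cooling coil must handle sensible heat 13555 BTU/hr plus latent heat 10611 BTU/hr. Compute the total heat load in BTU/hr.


Qt = 13555 + 10611 = 24166 BTU/hr

24166 BTU/hr


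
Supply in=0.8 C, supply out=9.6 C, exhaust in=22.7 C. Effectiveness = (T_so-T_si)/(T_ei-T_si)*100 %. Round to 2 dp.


eff = (9.6-0.8)/(22.7-0.8)*100 = 40.18 %

40.18 %


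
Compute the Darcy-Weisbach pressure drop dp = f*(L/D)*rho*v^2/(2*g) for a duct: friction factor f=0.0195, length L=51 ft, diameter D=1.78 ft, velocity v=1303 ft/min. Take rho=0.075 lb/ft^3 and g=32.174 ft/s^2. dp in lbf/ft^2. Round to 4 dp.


v_fps = 1303/60 = 21.7167 ft/s
dp = 0.0195*(51/1.78)*0.075*21.7167^2/(2*32.174) = 0.3071 lbf/ft^2

0.3071 lbf/ft^2


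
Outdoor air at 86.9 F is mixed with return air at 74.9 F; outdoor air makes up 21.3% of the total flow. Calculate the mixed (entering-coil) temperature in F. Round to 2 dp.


T_mix = 74.9 + (21.3/100)*(86.9-74.9) = 77.46 F

77.46 F


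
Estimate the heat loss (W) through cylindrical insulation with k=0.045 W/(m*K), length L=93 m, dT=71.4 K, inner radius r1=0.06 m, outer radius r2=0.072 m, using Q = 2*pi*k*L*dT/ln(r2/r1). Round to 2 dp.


Q = 2*pi*0.045*93*71.4/ln(0.072/0.06) = 10297.59 W

10297.59 W


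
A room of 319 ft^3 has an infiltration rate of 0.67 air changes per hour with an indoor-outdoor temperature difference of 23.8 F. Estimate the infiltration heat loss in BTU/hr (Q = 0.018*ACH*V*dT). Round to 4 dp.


Q = 0.018 * 0.67 * 319 * 23.8 = 91.5619 BTU/hr

91.5619 BTU/hr


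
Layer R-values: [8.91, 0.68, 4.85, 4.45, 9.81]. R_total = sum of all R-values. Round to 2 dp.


R_total = 8.91 + 0.68 + 4.85 + 4.45 + 9.81 = 28.70

28.70


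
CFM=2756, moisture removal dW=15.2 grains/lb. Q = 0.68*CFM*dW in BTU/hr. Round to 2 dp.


Q = 0.68 * 2756 * 15.2 = 28486.02 BTU/hr

28486.02 BTU/hr


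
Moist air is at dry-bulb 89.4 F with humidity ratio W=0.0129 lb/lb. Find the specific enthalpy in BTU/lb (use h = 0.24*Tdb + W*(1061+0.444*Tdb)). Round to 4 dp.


h = 0.24*89.4 + 0.0129*(1061+0.444*89.4) = 35.6549 BTU/lb

35.6549 BTU/lb


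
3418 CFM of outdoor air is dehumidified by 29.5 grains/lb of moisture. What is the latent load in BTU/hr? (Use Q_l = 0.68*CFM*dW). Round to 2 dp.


Q = 0.68 * 3418 * 29.5 = 68565.08 BTU/hr

68565.08 BTU/hr


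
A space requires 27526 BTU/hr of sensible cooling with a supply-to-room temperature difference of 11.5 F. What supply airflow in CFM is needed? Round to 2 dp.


CFM = 27526 / (1.08 * 11.5) = 2216.26

2216.26 CFM


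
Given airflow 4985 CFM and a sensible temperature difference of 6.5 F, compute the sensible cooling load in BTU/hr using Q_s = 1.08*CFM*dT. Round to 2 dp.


Q = 1.08 * 4985 * 6.5 = 34994.70 BTU/hr

34994.70 BTU/hr


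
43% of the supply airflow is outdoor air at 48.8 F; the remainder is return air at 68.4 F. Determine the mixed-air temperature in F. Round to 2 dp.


T_mix = 0.43*48.8 + 0.57*68.4 = 59.97 F

59.97 F


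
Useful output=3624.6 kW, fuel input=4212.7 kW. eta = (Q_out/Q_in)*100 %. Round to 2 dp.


eta = (3624.6/4212.7)*100 = 86.04 %

86.04 %


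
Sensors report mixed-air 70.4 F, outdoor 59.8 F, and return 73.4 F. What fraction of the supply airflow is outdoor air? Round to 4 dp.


frac = (70.4 - 73.4) / (59.8 - 73.4) = 0.2206

0.2206


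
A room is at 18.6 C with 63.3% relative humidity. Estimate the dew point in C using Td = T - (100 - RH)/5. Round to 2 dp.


Td = 18.6 - (100-63.3)/5 = 11.26 C

11.26 C


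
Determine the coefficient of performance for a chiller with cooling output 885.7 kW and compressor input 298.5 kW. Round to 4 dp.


COP = 885.7 / 298.5 = 2.9672

2.9672


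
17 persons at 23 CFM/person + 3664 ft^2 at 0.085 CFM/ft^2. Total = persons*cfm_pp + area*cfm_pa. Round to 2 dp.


Total = 17*23 + 3664*0.085 = 702.44 CFM

702.44 CFM


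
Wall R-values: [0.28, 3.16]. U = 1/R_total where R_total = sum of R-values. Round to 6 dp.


R_total = 0.28 + 3.16 = 3.44
U = 1/3.44 = 0.290698

0.290698


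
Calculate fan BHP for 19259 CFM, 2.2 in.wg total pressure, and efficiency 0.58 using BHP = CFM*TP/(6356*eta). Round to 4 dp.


BHP = 19259 * 2.2 / (6356 * 0.58) = 11.4933 hp

11.4933 hp


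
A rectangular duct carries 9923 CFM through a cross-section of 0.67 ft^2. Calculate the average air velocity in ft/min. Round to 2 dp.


V = 9923 / 0.67 = 14810.45 ft/min

14810.45 ft/min


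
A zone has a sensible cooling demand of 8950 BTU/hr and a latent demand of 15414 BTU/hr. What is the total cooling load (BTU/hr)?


Qt = 8950 + 15414 = 24364 BTU/hr

24364 BTU/hr


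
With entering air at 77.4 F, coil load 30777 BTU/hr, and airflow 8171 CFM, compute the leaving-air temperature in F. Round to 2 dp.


dT = 30777/(1.08*8171) = 3.4876
T_leave = 77.4 - 3.4876 = 73.91 F

73.91 F


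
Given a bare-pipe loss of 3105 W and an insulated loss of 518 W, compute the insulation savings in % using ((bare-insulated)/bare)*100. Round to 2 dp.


Savings = ((3105-518)/3105)*100 = 83.32 %

83.32 %


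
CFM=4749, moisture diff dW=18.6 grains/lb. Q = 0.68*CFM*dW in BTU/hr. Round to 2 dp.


Q = 0.68 * 4749 * 18.6 = 60065.35 BTU/hr

60065.35 BTU/hr


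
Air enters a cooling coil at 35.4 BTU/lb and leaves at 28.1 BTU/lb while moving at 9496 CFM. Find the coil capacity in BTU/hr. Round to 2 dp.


Q = 4.5 * 9496 * (35.4 - 28.1) = 311943.60 BTU/hr

311943.60 BTU/hr


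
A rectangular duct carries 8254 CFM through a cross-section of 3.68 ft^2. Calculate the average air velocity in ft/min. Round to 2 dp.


V = 8254 / 3.68 = 2242.93 ft/min

2242.93 ft/min


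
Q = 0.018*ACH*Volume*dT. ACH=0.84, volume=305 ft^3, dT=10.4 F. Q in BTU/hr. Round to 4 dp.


Q = 0.018 * 0.84 * 305 * 10.4 = 47.9606 BTU/hr

47.9606 BTU/hr


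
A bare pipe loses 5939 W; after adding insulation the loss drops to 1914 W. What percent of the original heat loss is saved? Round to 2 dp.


Savings = ((5939-1914)/5939)*100 = 67.77 %

67.77 %


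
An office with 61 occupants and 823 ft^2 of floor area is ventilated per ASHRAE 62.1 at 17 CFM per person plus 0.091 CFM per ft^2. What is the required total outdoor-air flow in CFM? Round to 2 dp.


Total = 61*17 + 823*0.091 = 1111.89 CFM

1111.89 CFM


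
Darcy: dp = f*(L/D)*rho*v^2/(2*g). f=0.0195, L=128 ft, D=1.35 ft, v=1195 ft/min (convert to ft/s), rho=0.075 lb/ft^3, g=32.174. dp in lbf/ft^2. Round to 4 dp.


v_fps = 1195/60 = 19.9167 ft/s
dp = 0.0195*(128/1.35)*0.075*19.9167^2/(2*32.174) = 0.8548 lbf/ft^2

0.8548 lbf/ft^2


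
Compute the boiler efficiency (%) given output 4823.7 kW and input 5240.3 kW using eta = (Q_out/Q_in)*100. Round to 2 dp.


eta = (4823.7/5240.3)*100 = 92.05 %

92.05 %


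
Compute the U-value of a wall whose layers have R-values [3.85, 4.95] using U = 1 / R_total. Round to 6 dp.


R_total = 3.85 + 4.95 = 8.80
U = 1/8.80 = 0.113636

0.113636


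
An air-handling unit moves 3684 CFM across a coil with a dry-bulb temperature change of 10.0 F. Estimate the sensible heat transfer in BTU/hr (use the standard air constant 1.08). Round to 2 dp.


Q = 1.08 * 3684 * 10.0 = 39787.20 BTU/hr

39787.20 BTU/hr


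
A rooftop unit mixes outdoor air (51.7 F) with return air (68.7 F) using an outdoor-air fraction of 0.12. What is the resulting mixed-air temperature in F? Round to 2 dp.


T_mix = 0.12*51.7 + 0.88*68.7 = 66.66 F

66.66 F


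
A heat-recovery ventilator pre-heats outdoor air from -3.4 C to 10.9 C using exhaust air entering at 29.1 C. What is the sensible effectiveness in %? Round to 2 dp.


eff = (10.9-(-3.4))/(29.1-(-3.4))*100 = 44.00 %

44.00 %


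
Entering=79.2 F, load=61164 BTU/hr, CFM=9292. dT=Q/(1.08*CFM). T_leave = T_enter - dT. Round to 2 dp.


dT = 61164/(1.08*9292) = 6.0948
T_leave = 79.2 - 6.0948 = 73.11 F

73.11 F


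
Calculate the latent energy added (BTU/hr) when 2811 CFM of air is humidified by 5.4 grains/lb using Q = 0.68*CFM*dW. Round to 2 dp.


Q = 0.68 * 2811 * 5.4 = 10321.99 BTU/hr

10321.99 BTU/hr


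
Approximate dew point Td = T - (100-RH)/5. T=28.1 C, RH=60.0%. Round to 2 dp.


Td = 28.1 - (100-60.0)/5 = 20.10 C

20.10 C


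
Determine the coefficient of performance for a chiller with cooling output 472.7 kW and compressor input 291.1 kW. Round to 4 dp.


COP = 472.7 / 291.1 = 1.6238

1.6238


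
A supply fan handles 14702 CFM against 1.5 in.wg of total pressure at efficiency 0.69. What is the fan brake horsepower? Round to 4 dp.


BHP = 14702 * 1.5 / (6356 * 0.69) = 5.0285 hp

5.0285 hp


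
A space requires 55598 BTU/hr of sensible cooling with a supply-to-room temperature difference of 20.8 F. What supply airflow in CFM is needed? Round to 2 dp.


CFM = 55598 / (1.08 * 20.8) = 2474.98

2474.98 CFM


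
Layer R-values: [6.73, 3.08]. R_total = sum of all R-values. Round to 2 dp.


R_total = 6.73 + 3.08 = 9.81

9.81


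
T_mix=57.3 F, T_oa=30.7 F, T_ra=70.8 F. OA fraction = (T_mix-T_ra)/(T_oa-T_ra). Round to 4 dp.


frac = (57.3 - 70.8) / (30.7 - 70.8) = 0.3367

0.3367


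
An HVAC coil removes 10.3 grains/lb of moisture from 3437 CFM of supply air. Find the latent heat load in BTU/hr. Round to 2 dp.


Q = 0.68 * 3437 * 10.3 = 24072.75 BTU/hr

24072.75 BTU/hr


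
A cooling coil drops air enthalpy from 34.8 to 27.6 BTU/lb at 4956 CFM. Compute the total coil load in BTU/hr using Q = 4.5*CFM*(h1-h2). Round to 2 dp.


Q = 4.5 * 4956 * (34.8 - 27.6) = 160574.40 BTU/hr

160574.40 BTU/hr


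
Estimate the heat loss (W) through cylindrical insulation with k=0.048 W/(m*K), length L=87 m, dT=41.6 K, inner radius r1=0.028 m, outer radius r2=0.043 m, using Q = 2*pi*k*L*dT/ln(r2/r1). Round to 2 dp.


Q = 2*pi*0.048*87*41.6/ln(0.043/0.028) = 2544.37 W

2544.37 W


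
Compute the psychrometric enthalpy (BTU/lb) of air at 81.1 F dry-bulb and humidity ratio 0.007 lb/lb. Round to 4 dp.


h = 0.24*81.1 + 0.007*(1061+0.444*81.1) = 27.1431 BTU/lb

27.1431 BTU/lb


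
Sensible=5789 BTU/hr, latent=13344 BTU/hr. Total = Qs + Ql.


Qt = 5789 + 13344 = 19133 BTU/hr

19133 BTU/hr


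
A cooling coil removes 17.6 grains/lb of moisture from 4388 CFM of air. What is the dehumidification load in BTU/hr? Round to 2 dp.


Q = 0.68 * 4388 * 17.6 = 52515.58 BTU/hr

52515.58 BTU/hr


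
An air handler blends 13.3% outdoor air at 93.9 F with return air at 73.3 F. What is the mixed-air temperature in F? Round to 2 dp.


T_mix = 73.3 + (13.3/100)*(93.9-73.3) = 76.04 F

76.04 F


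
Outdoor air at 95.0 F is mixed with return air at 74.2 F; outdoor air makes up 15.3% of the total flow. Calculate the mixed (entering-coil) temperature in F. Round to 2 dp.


T_mix = 74.2 + (15.3/100)*(95.0-74.2) = 77.38 F

77.38 F


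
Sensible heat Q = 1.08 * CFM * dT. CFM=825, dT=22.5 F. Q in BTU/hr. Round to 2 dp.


Q = 1.08 * 825 * 22.5 = 20047.50 BTU/hr

20047.50 BTU/hr


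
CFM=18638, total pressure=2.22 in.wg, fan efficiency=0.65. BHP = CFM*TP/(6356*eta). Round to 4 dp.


BHP = 18638 * 2.22 / (6356 * 0.65) = 10.0151 hp

10.0151 hp


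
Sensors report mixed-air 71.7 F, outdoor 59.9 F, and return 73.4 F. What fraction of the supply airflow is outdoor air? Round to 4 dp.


frac = (71.7 - 73.4) / (59.9 - 73.4) = 0.1259

0.1259


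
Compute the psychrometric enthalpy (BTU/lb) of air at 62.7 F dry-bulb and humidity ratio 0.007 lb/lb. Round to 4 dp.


h = 0.24*62.7 + 0.007*(1061+0.444*62.7) = 22.6699 BTU/lb

22.6699 BTU/lb


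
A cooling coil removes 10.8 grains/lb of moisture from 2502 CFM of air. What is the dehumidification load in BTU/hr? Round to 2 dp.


Q = 0.68 * 2502 * 10.8 = 18374.69 BTU/hr

18374.69 BTU/hr


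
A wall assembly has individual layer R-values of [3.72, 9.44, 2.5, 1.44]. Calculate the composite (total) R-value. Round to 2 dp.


R_total = 3.72 + 9.44 + 2.5 + 1.44 = 17.10

17.10


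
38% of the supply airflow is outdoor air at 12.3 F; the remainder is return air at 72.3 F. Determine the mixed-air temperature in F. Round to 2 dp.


T_mix = 0.38*12.3 + 0.62*72.3 = 49.50 F

49.50 F


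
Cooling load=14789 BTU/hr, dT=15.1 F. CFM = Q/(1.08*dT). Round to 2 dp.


CFM = 14789 / (1.08 * 15.1) = 906.86

906.86 CFM


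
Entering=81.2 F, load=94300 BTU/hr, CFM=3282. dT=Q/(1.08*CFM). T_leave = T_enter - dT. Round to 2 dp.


dT = 94300/(1.08*3282) = 26.6041
T_leave = 81.2 - 26.6041 = 54.60 F

54.60 F


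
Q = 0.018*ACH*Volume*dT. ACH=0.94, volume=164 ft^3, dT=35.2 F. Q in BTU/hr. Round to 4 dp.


Q = 0.018 * 0.94 * 164 * 35.2 = 97.6758 BTU/hr

97.6758 BTU/hr


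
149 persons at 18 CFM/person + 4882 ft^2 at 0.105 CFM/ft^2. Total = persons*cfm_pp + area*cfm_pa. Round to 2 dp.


Total = 149*18 + 4882*0.105 = 3194.61 CFM

3194.61 CFM


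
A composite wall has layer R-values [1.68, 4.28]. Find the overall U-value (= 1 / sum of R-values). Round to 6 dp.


R_total = 1.68 + 4.28 = 5.96
U = 1/5.96 = 0.167785

0.167785


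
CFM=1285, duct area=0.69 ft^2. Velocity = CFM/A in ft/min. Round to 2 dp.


V = 1285 / 0.69 = 1862.32 ft/min

1862.32 ft/min


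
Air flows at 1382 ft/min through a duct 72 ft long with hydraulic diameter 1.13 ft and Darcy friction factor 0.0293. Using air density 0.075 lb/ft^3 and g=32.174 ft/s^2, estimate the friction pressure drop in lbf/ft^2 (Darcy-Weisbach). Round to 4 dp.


v_fps = 1382/60 = 23.0333 ft/s
dp = 0.0293*(72/1.13)*0.075*23.0333^2/(2*32.174) = 1.1544 lbf/ft^2

1.1544 lbf/ft^2


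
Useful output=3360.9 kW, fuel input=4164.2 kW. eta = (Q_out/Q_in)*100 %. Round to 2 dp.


eta = (3360.9/4164.2)*100 = 80.71 %

80.71 %


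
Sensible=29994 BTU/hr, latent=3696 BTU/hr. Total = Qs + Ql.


Qt = 29994 + 3696 = 33690 BTU/hr

33690 BTU/hr


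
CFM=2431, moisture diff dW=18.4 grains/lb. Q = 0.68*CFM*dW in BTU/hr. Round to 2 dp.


Q = 0.68 * 2431 * 18.4 = 30416.67 BTU/hr

30416.67 BTU/hr


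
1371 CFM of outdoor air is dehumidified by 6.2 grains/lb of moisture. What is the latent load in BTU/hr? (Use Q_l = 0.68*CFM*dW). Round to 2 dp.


Q = 0.68 * 1371 * 6.2 = 5780.14 BTU/hr

5780.14 BTU/hr


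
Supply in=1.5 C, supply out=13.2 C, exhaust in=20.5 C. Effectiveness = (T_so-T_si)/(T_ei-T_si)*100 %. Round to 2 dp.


eff = (13.2-1.5)/(20.5-1.5)*100 = 61.58 %

61.58 %


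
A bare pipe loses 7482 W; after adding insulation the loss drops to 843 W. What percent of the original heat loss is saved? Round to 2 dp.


Savings = ((7482-843)/7482)*100 = 88.73 %

88.73 %


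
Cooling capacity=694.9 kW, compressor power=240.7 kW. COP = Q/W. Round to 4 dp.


COP = 694.9 / 240.7 = 2.8870

2.8870


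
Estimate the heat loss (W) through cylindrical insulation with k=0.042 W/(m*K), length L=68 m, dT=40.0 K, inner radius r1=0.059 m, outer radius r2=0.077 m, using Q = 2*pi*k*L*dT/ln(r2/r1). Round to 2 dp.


Q = 2*pi*0.042*68*40.0/ln(0.077/0.059) = 2695.75 W

2695.75 W


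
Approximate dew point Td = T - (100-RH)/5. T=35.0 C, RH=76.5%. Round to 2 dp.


Td = 35.0 - (100-76.5)/5 = 30.30 C

30.30 C


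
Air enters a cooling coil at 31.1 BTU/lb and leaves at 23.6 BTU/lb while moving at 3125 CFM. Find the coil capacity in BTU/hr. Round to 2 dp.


Q = 4.5 * 3125 * (31.1 - 23.6) = 105468.75 BTU/hr

105468.75 BTU/hr


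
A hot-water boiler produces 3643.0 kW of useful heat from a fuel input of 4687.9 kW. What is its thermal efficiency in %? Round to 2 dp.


eta = (3643.0/4687.9)*100 = 77.71 %

77.71 %


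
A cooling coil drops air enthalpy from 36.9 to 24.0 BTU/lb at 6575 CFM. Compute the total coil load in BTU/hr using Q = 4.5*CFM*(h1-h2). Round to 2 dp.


Q = 4.5 * 6575 * (36.9 - 24.0) = 381678.75 BTU/hr

381678.75 BTU/hr


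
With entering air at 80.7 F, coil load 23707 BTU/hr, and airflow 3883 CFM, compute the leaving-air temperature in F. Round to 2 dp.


dT = 23707/(1.08*3883) = 5.6531
T_leave = 80.7 - 5.6531 = 75.05 F

75.05 F


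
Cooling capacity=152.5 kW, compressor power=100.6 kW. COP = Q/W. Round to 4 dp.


COP = 152.5 / 100.6 = 1.5159

1.5159


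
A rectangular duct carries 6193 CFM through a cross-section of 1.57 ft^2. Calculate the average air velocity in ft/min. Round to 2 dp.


V = 6193 / 1.57 = 3944.59 ft/min

3944.59 ft/min


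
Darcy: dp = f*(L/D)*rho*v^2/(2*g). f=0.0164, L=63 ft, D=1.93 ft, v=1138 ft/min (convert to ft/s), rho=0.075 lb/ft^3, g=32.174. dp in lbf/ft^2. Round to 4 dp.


v_fps = 1138/60 = 18.9667 ft/s
dp = 0.0164*(63/1.93)*0.075*18.9667^2/(2*32.174) = 0.2245 lbf/ft^2

0.2245 lbf/ft^2


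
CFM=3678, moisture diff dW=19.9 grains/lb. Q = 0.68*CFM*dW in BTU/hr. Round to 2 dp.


Q = 0.68 * 3678 * 19.9 = 49770.70 BTU/hr

49770.70 BTU/hr


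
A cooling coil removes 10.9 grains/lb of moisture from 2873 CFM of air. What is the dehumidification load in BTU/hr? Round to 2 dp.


Q = 0.68 * 2873 * 10.9 = 21294.68 BTU/hr

21294.68 BTU/hr


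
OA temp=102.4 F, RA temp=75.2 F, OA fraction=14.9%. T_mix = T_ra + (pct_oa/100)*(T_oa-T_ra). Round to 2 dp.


T_mix = 75.2 + (14.9/100)*(102.4-75.2) = 79.25 F

79.25 F


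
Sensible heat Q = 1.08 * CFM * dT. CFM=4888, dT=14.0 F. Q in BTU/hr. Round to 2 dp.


Q = 1.08 * 4888 * 14.0 = 73906.56 BTU/hr

73906.56 BTU/hr


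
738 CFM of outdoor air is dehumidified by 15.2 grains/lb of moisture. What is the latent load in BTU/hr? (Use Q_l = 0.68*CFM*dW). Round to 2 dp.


Q = 0.68 * 738 * 15.2 = 7627.97 BTU/hr

7627.97 BTU/hr


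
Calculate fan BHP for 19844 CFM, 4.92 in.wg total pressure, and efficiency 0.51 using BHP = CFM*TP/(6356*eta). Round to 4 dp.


BHP = 19844 * 4.92 / (6356 * 0.51) = 30.1190 hp

30.1190 hp


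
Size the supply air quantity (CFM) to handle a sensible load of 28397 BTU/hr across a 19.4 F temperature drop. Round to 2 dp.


CFM = 28397 / (1.08 * 19.4) = 1355.34

1355.34 CFM


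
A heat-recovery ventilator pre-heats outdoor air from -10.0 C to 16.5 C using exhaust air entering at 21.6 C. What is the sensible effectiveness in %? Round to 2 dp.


eff = (16.5-(-10.0))/(21.6-(-10.0))*100 = 83.86 %

83.86 %


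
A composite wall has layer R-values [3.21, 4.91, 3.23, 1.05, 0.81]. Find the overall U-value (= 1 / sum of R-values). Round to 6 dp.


R_total = 3.21 + 4.91 + 3.23 + 1.05 + 0.81 = 13.21
U = 1/13.21 = 0.075700

0.075700


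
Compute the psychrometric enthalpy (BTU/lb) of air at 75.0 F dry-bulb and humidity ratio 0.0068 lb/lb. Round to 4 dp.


h = 0.24*75.0 + 0.0068*(1061+0.444*75.0) = 25.4412 BTU/lb

25.4412 BTU/lb


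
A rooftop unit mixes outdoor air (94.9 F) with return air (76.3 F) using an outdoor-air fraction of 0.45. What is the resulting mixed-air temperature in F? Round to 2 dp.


T_mix = 0.45*94.9 + 0.55*76.3 = 84.67 F

84.67 F


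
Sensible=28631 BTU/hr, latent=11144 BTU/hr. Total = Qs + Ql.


Qt = 28631 + 11144 = 39775 BTU/hr

39775 BTU/hr


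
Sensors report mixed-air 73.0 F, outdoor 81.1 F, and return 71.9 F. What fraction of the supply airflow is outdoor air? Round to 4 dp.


frac = (73.0 - 71.9) / (81.1 - 71.9) = 0.1196

0.1196


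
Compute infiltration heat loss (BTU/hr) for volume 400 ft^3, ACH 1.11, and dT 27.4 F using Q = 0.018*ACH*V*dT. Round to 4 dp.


Q = 0.018 * 1.11 * 400 * 27.4 = 218.9808 BTU/hr

218.9808 BTU/hr


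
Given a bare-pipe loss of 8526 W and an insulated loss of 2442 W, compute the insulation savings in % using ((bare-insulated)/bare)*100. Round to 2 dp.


Savings = ((8526-2442)/8526)*100 = 71.36 %

71.36 %


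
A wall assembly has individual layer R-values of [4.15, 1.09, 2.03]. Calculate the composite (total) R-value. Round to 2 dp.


R_total = 4.15 + 1.09 + 2.03 = 7.27

7.27


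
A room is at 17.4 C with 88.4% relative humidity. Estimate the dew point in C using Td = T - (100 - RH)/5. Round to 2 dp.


Td = 17.4 - (100-88.4)/5 = 15.08 C

15.08 C


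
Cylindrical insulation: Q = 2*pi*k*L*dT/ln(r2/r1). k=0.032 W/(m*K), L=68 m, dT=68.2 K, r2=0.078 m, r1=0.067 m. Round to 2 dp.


Q = 2*pi*0.032*68*68.2/ln(0.078/0.067) = 6133.85 W

6133.85 W


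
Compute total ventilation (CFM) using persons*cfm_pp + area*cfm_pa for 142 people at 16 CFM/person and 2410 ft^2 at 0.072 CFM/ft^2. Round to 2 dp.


Total = 142*16 + 2410*0.072 = 2445.52 CFM

2445.52 CFM


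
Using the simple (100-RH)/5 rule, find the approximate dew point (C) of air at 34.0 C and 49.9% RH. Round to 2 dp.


Td = 34.0 - (100-49.9)/5 = 23.98 C

23.98 C


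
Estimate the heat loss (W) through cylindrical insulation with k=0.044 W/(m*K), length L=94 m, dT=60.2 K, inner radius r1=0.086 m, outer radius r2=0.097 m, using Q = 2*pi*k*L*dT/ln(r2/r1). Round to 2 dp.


Q = 2*pi*0.044*94*60.2/ln(0.097/0.086) = 12997.55 W

12997.55 W


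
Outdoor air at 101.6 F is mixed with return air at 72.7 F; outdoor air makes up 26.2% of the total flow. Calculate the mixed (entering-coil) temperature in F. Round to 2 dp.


T_mix = 72.7 + (26.2/100)*(101.6-72.7) = 80.27 F

80.27 F


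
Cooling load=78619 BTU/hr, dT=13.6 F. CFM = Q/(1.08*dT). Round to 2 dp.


CFM = 78619 / (1.08 * 13.6) = 5352.60

5352.60 CFM


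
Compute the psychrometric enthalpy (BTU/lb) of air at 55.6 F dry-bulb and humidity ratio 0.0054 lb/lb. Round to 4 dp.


h = 0.24*55.6 + 0.0054*(1061+0.444*55.6) = 19.2067 BTU/lb

19.2067 BTU/lb


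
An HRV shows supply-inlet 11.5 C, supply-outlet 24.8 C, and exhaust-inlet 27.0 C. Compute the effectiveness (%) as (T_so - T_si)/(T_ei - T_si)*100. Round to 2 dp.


eff = (24.8-11.5)/(27.0-11.5)*100 = 85.81 %

85.81 %


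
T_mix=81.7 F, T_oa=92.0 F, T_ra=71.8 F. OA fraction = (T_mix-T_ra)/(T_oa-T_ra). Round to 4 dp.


frac = (81.7 - 71.8) / (92.0 - 71.8) = 0.4901

0.4901


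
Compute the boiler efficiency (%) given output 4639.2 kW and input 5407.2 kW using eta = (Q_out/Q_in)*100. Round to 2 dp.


eta = (4639.2/5407.2)*100 = 85.80 %

85.80 %


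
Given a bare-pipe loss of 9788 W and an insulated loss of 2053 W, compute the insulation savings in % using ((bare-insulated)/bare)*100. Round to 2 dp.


Savings = ((9788-2053)/9788)*100 = 79.03 %

79.03 %


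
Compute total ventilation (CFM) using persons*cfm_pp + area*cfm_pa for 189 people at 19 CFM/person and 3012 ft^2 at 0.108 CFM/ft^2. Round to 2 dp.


Total = 189*19 + 3012*0.108 = 3916.30 CFM

3916.30 CFM


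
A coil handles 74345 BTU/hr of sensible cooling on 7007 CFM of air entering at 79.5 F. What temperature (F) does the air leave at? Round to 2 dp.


dT = 74345/(1.08*7007) = 9.8242
T_leave = 79.5 - 9.8242 = 69.68 F

69.68 F


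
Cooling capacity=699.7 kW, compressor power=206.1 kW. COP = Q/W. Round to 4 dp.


COP = 699.7 / 206.1 = 3.3950

3.3950


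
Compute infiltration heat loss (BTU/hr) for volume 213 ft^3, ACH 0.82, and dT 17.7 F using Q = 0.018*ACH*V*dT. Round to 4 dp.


Q = 0.018 * 0.82 * 213 * 17.7 = 55.6467 BTU/hr

55.6467 BTU/hr


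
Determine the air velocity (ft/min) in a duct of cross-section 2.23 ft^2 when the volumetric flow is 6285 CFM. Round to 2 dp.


V = 6285 / 2.23 = 2818.39 ft/min

2818.39 ft/min


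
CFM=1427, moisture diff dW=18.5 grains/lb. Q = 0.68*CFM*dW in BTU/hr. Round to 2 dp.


Q = 0.68 * 1427 * 18.5 = 17951.66 BTU/hr

17951.66 BTU/hr


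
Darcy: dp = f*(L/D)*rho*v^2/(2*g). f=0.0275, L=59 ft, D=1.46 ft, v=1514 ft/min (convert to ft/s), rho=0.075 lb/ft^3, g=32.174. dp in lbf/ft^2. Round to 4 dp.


v_fps = 1514/60 = 25.2333 ft/s
dp = 0.0275*(59/1.46)*0.075*25.2333^2/(2*32.174) = 0.8247 lbf/ft^2

0.8247 lbf/ft^2


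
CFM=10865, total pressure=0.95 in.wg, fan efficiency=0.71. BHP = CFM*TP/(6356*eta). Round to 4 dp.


BHP = 10865 * 0.95 / (6356 * 0.71) = 2.2872 hp

2.2872 hp


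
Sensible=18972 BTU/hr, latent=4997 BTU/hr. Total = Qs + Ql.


Qt = 18972 + 4997 = 23969 BTU/hr

23969 BTU/hr


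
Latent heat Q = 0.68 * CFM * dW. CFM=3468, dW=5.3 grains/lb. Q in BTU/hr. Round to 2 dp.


Q = 0.68 * 3468 * 5.3 = 12498.67 BTU/hr

12498.67 BTU/hr


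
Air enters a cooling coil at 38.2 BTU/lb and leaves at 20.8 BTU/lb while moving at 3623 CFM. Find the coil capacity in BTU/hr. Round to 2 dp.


Q = 4.5 * 3623 * (38.2 - 20.8) = 283680.90 BTU/hr

283680.90 BTU/hr


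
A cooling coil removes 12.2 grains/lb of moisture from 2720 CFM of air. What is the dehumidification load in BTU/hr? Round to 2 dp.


Q = 0.68 * 2720 * 12.2 = 22565.12 BTU/hr

22565.12 BTU/hr


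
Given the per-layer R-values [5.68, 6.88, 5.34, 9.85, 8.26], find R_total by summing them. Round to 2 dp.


R_total = 5.68 + 6.88 + 5.34 + 9.85 + 8.26 = 36.01

36.01


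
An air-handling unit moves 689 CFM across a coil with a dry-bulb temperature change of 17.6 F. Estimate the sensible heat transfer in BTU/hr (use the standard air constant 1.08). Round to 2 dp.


Q = 1.08 * 689 * 17.6 = 13096.51 BTU/hr

13096.51 BTU/hr


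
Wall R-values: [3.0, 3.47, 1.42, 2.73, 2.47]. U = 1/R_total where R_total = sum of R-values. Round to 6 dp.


R_total = 3.0 + 3.47 + 1.42 + 2.73 + 2.47 = 13.09
U = 1/13.09 = 0.076394

0.076394


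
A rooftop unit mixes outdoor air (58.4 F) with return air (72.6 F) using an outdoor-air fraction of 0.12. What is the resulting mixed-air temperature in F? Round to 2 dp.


T_mix = 0.12*58.4 + 0.88*72.6 = 70.90 F

70.90 F


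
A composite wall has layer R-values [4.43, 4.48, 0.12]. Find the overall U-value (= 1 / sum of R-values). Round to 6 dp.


R_total = 4.43 + 4.48 + 0.12 = 9.03
U = 1/9.03 = 0.110742

0.110742


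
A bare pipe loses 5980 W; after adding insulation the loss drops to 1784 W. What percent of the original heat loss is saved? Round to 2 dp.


Savings = ((5980-1784)/5980)*100 = 70.17 %

70.17 %


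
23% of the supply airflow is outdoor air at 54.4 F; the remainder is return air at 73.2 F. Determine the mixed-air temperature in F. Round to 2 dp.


T_mix = 0.23*54.4 + 0.77*73.2 = 68.88 F

68.88 F


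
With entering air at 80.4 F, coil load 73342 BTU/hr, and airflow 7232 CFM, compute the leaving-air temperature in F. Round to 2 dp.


dT = 73342/(1.08*7232) = 9.3901
T_leave = 80.4 - 9.3901 = 71.01 F

71.01 F


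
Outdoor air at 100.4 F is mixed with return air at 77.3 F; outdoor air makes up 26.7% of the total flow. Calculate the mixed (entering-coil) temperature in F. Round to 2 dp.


T_mix = 77.3 + (26.7/100)*(100.4-77.3) = 83.47 F

83.47 F


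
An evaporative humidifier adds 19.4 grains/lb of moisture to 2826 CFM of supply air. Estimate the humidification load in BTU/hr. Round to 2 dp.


Q = 0.68 * 2826 * 19.4 = 37280.59 BTU/hr

37280.59 BTU/hr


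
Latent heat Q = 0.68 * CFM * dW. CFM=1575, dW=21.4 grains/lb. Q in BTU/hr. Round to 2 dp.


Q = 0.68 * 1575 * 21.4 = 22919.40 BTU/hr

22919.40 BTU/hr


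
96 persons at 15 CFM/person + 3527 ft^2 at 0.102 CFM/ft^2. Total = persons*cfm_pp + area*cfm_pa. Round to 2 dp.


Total = 96*15 + 3527*0.102 = 1799.75 CFM

1799.75 CFM


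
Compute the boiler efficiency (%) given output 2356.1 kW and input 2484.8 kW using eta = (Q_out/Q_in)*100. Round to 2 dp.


eta = (2356.1/2484.8)*100 = 94.82 %

94.82 %


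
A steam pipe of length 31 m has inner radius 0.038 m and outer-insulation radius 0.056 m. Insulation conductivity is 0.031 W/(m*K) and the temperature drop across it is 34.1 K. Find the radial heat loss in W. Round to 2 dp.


Q = 2*pi*0.031*31*34.1/ln(0.056/0.038) = 530.99 W

530.99 W


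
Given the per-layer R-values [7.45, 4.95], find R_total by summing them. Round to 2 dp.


R_total = 7.45 + 4.95 = 12.40

12.40


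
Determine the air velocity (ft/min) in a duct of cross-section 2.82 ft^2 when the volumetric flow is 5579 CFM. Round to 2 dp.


V = 5579 / 2.82 = 1978.37 ft/min

1978.37 ft/min


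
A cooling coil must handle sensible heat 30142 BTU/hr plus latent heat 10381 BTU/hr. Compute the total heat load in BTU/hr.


Qt = 30142 + 10381 = 40523 BTU/hr

40523 BTU/hr


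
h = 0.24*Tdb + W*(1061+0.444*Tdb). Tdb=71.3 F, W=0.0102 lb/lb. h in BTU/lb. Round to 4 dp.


h = 0.24*71.3 + 0.0102*(1061+0.444*71.3) = 28.2571 BTU/lb

28.2571 BTU/lb


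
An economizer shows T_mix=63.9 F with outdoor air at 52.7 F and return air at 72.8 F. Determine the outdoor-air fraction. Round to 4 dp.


frac = (63.9 - 72.8) / (52.7 - 72.8) = 0.4428

0.4428


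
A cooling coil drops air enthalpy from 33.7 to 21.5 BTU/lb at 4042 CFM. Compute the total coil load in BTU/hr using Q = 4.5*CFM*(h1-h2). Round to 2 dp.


Q = 4.5 * 4042 * (33.7 - 21.5) = 221905.80 BTU/hr

221905.80 BTU/hr


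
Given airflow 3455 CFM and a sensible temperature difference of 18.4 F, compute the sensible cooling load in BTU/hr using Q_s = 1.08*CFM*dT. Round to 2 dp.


Q = 1.08 * 3455 * 18.4 = 68657.76 BTU/hr

68657.76 BTU/hr


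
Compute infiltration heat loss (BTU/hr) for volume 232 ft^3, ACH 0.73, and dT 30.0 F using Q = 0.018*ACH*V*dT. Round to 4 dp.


Q = 0.018 * 0.73 * 232 * 30.0 = 91.4544 BTU/hr

91.4544 BTU/hr


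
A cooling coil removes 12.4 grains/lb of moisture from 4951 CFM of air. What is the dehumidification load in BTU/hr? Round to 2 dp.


Q = 0.68 * 4951 * 12.4 = 41746.83 BTU/hr

41746.83 BTU/hr


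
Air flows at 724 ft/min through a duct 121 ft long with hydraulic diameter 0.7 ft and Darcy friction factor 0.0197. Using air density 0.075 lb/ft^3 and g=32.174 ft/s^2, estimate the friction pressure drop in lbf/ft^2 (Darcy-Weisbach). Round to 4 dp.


v_fps = 724/60 = 12.0667 ft/s
dp = 0.0197*(121/0.7)*0.075*12.0667^2/(2*32.174) = 0.5779 lbf/ft^2

0.5779 lbf/ft^2


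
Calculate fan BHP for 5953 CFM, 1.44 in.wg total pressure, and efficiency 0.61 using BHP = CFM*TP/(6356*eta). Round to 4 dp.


BHP = 5953 * 1.44 / (6356 * 0.61) = 2.2110 hp

2.2110 hp
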